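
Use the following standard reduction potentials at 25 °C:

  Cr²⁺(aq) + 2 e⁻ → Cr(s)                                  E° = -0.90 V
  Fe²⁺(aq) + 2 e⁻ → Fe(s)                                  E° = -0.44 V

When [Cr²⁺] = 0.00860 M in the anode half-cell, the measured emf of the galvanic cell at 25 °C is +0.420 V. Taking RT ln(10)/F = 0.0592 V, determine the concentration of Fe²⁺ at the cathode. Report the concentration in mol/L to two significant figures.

0.00038 M

Fe²⁺/Fe is the cathode, Cr²⁺/Cr the anode: E°cell = +0.46 V, n = 2.
Overall reaction: Fe²⁺(aq) + Cr(s) → Fe(s) + Cr²⁺(aq); Q = [Cr²⁺]^1/[Fe²⁺]^1.
From E = E° − (0.0592/n) log Q: log Q = (E° − E)·n/0.0592 = (+0.46 − (+0.420))·2/0.0592 = 1.3514.
So 1·log[Fe²⁺] = 1·log(0.0086) − log Q = -2.0655 − (1.3514) = -3.4169; [Fe²⁺] = 10^(-3.4169) ≈ 0.00038 M.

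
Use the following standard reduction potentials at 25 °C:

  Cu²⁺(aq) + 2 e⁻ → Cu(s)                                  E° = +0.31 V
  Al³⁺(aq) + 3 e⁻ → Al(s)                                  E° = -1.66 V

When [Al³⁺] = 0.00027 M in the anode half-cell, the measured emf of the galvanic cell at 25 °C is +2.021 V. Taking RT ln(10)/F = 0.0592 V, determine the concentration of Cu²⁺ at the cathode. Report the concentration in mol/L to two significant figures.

0.22 M

Cu²⁺/Cu is the cathode, Al³⁺/Al the anode: E°cell = +1.97 V, n = 6.
Overall reaction: 3 Cu²⁺(aq) + 2 Al(s) → 3 Cu(s) + 2 Al³⁺(aq); Q = [Al³⁺]^2/[Cu²⁺]^3.
From E = E° − (0.0592/n) log Q: log Q = (E° − E)·n/0.0592 = (+1.97 − (+2.021))·6/0.0592 = -5.1689.
So 3·log[Cu²⁺] = 2·log(0.00027) − log Q = -7.1373 − (-5.1689) = -1.9684; log[Cu²⁺] = -1.9684 / 3 = -0.6561; [Cu²⁺] = 10^(-0.6561) ≈ 0.22 M.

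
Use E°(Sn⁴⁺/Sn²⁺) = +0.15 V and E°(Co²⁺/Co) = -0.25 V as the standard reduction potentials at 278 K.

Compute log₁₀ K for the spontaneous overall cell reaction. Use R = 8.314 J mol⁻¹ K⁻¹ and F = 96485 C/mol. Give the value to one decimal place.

Cathode: Sn⁴⁺/Sn²⁺; anode: Co²⁺/Co. E°cell = (+0.15) − (-0.25) = +0.40 V, with n = 2.
ΔG° = −nFE° = −RT ln K, so ln K = nFE°/(RT) = (2)(96485)(+0.40) / ((8.314)(278)) = 33.396.
log₁₀ K = 33.396 / ln 10 = 14.5.

14.5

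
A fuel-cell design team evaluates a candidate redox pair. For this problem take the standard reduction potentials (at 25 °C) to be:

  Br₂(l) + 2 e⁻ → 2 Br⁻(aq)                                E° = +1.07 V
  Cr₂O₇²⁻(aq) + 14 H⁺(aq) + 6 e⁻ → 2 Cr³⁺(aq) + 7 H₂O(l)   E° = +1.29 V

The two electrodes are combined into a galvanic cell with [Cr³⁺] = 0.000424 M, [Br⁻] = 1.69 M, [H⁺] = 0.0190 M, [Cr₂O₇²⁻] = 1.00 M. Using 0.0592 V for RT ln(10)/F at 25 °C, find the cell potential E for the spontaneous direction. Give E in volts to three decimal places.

Cr₂O₇²⁻/Cr³⁺ is the cathode (higher E°), Br₂/Br⁻ the anode: E°cell = +1.29 − (+1.07) = +0.22 V, n = 6.
Overall: Cr₂O₇²⁻(aq) + 14 H⁺(aq) + 6 Br⁻(aq) → 2 Cr³⁺(aq) + 7 H₂O(l) + 3 Br₂(l)
Q = [Cr³⁺]^2 / ([Cr₂O₇²⁻]·[H⁺]^14·[Br⁻]^6); log Q = 15.985.
E = E° − (0.0592/n) log Q = +0.22 − (0.0592/6)(15.985) = +0.062 V.

+0.062 V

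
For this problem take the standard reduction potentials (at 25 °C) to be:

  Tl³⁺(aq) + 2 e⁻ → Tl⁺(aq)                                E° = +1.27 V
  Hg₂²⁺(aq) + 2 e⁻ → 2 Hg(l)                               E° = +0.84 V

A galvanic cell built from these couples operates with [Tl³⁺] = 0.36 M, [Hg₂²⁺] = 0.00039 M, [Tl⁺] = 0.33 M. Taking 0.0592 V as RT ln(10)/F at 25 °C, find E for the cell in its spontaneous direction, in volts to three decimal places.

+0.532 V

Tl³⁺/Tl⁺ is the cathode (higher E°), Hg₂²⁺/Hg the anode: E°cell = +1.27 − (+0.84) = +0.43 V, n = 2.
Overall: Tl³⁺(aq) + 2 Hg(l) → Tl⁺(aq) + Hg₂²⁺(aq)
Q = [Tl⁺]·[Hg₂²⁺] / ([Tl³⁺]); log Q = -3.447.
E = E° − (0.0592/n) log Q = +0.43 − (0.0592/2)(-3.447) = +0.532 V.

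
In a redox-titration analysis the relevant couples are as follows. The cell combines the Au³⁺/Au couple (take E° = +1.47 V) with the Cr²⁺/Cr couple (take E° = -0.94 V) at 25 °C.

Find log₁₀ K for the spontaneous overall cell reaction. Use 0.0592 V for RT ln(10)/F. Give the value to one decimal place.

Cathode: Au³⁺/Au; anode: Cr²⁺/Cr. E°cell = +2.41 V, n = 6.
log K = nE°cell / 0.0592 = (6)(+2.41) / 0.0592 = 244.3.

244.3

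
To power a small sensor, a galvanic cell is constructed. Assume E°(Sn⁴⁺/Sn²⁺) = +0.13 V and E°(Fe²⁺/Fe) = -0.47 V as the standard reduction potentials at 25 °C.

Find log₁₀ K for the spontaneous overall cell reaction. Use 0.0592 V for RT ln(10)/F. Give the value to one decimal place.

Cathode: Sn⁴⁺/Sn²⁺; anode: Fe²⁺/Fe. E°cell = +0.60 V, n = 2.
log K = nE°cell / 0.0592 = (2)(+0.60) / 0.0592 = 20.3.

20.3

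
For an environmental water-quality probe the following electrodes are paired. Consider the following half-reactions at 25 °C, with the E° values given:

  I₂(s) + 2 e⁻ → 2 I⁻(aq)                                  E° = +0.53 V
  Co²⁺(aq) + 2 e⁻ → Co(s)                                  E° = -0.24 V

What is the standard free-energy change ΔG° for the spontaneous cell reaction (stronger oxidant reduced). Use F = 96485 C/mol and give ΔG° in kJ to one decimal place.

-148.6 kJ

I₂/I⁻ (E° = +0.53 V) is the cathode; Co²⁺/Co (E° = -0.24 V) is the anode, so E°cell = +0.77 V.
Balancing electrons gives n = 2 (lcm of 2 and 2).
ΔG° = −nFE° = −(2)(96485)(+0.77) = -148,587 J = -148.6 kJ.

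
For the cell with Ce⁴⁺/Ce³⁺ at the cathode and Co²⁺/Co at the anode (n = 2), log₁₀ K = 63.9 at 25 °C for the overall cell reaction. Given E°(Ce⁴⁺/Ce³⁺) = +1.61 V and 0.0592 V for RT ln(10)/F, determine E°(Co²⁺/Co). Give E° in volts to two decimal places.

E°cell = (0.0592/n)·log K = (0.0592/2)(63.9) = +1.891 V.
Since Ce⁴⁺/Ce³⁺ is the cathode and Co²⁺/Co the anode, E°cell = E°(Ce⁴⁺/Ce³⁺) − E°(Co²⁺/Co).
So E°(Co²⁺/Co) = E°(Ce⁴⁺/Ce³⁺) − E°cell = (+1.61) − (+1.891) = -0.28 V.

-0.28 V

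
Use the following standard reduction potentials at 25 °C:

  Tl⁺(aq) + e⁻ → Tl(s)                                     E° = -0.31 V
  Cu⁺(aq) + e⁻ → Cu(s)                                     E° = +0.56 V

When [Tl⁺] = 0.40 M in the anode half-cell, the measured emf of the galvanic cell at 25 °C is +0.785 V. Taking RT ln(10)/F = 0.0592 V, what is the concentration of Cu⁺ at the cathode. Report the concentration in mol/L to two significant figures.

Cu⁺/Cu is the cathode, Tl⁺/Tl the anode: E°cell = +0.87 V, n = 1.
Overall reaction: Cu⁺(aq) + Tl(s) → Cu(s) + Tl⁺(aq); Q = [Tl⁺]^1/[Cu⁺]^1.
From E = E° − (0.0592/n) log Q: log Q = (E° − E)·n/0.0592 = (+0.87 − (+0.785))·1/0.0592 = 1.4358.
So 1·log[Cu⁺] = 1·log(0.4) − log Q = -0.3979 − (1.4358) = -1.8337; [Cu⁺] = 10^(-1.8337) ≈ 0.015 M.

0.015 M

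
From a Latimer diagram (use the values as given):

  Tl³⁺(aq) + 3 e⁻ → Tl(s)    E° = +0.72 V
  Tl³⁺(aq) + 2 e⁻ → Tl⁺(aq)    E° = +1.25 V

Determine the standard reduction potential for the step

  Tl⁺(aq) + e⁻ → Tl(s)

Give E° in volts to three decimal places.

-0.340 V

Sequential free energies add, so n₃E°₃ = n₁E°₁ + n₂E°₂.
With n₃ = 3, and the known step contributing 2×(+1.25) V, the unknown satisfies 1·E° = 3×(+0.72) − 2×(+1.25) = -0.340.
E° = -0.340 / 1 = -0.340 V.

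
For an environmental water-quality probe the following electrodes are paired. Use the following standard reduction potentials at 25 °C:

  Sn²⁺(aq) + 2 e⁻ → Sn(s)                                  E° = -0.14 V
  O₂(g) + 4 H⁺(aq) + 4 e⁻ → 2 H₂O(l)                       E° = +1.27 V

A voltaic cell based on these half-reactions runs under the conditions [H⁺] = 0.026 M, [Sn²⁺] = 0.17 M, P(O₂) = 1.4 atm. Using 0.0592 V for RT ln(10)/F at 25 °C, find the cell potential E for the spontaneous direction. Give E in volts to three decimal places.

+1.341 V

O₂/H₂O is the cathode (higher E°), Sn²⁺/Sn the anode: E°cell = +1.27 − (-0.14) = +1.41 V, n = 4.
Overall: O₂(g) + 4 H⁺(aq) + 2 Sn(s) → 2 H₂O(l) + 2 Sn²⁺(aq)
Q = [Sn²⁺]^2 / (P(O₂)·[H⁺]^4); log Q = 4.655.
E = E° − (0.0592/n) log Q = +1.41 − (0.0592/4)(4.655) = +1.341 V.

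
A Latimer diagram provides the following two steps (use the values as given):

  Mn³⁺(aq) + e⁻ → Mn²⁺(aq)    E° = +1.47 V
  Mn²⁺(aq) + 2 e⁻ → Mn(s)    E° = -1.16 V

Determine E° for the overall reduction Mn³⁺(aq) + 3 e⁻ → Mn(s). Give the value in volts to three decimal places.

Since ΔG° = −nFE° is additive over sequential reductions, n₃E°₃ = n₁E°₁ + n₂E°₂.
E°₃ = (1×+1.47 + 2×-1.16) / 3 = (-0.850) / 3 = -0.283 V.

-0.283 V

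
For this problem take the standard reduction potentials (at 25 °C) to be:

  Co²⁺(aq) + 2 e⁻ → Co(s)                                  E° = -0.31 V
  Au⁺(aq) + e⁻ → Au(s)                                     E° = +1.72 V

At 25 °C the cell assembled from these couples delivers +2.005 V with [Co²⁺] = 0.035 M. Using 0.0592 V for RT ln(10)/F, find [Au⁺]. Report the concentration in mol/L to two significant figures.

Au⁺/Au is the cathode, Co²⁺/Co the anode: E°cell = +2.03 V, n = 2.
Overall reaction: 2 Au⁺(aq) + Co(s) → 2 Au(s) + Co²⁺(aq); Q = [Co²⁺]^1/[Au⁺]^2.
From E = E° − (0.0592/n) log Q: log Q = (E° − E)·n/0.0592 = (+2.03 − (+2.005))·2/0.0592 = 0.8446.
So 2·log[Au⁺] = 1·log(0.035) − log Q = -1.4559 − (0.8446) = -2.3005; log[Au⁺] = -2.3005 / 2 = -1.1502; [Au⁺] = 10^(-1.1502) ≈ 0.071 M.

0.071 M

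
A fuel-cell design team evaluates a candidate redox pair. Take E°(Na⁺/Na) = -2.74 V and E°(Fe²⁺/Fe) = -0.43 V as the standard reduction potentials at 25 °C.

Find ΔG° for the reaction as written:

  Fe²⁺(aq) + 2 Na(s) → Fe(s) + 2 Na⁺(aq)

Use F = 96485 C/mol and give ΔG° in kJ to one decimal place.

As written, Fe²⁺/Fe is reduced (cathode) and Na⁺/Na is oxidised (anode), so E°cell = (-0.43) − (-2.74) = +2.31 V.
Balancing electrons gives n = 2.
ΔG° = −nFE° = −(2)(96485)(+2.31) = -445,761 J = -445.8 kJ.

-445.8 kJ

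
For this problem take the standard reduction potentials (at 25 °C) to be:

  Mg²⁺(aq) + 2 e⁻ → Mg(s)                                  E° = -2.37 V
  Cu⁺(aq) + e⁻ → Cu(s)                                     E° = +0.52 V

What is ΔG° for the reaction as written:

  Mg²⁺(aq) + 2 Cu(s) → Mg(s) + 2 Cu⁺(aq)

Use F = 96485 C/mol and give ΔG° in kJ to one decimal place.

As written, Mg²⁺/Mg is reduced (cathode) and Cu⁺/Cu is oxidised (anode), so E°cell = (-2.37) − (+0.52) = -2.89 V.
Balancing electrons gives n = 2.
ΔG° = −nFE° = −(2)(96485)(-2.89) = 557,683 J = +557.7 kJ.

+557.7 kJ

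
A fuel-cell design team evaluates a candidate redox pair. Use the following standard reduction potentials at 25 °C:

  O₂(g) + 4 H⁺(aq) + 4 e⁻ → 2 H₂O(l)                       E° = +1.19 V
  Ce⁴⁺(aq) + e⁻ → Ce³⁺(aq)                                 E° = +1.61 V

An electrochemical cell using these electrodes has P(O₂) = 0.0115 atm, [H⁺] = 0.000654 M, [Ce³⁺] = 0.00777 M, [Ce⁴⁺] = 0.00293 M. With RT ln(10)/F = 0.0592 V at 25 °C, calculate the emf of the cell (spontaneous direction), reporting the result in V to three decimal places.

Ce⁴⁺/Ce³⁺ is the cathode (higher E°), O₂/H₂O the anode: E°cell = +1.61 − (+1.19) = +0.42 V, n = 4.
Overall: 4 Ce⁴⁺(aq) + 2 H₂O(l) → 4 Ce³⁺(aq) + O₂(g) + 4 H⁺(aq)
Q = [Ce³⁺]^4·P(O₂)·[H⁺]^4 / ([Ce⁴⁺]^4); log Q = -12.983.
E = E° − (0.0592/n) log Q = +0.42 − (0.0592/4)(-12.983) = +0.612 V.

+0.612 V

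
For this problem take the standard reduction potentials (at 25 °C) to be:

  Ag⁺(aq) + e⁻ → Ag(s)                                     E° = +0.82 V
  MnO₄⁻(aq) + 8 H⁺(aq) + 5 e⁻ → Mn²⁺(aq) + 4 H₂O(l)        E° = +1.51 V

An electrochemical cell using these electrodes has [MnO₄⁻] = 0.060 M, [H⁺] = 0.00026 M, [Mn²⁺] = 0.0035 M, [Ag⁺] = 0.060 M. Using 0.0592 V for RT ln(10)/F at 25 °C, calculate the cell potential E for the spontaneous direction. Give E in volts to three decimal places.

MnO₄⁻/Mn²⁺ is the cathode (higher E°), Ag⁺/Ag the anode: E°cell = +1.51 − (+0.82) = +0.69 V, n = 5.
Overall: MnO₄⁻(aq) + 8 H⁺(aq) + 5 Ag(s) → Mn²⁺(aq) + 4 H₂O(l) + 5 Ag⁺(aq)
Q = [Mn²⁺]·[Ag⁺]^5 / ([MnO₄⁻]·[H⁺]^8); log Q = 21.337.
E = E° − (0.0592/n) log Q = +0.69 − (0.0592/5)(21.337) = +0.437 V.

+0.437 V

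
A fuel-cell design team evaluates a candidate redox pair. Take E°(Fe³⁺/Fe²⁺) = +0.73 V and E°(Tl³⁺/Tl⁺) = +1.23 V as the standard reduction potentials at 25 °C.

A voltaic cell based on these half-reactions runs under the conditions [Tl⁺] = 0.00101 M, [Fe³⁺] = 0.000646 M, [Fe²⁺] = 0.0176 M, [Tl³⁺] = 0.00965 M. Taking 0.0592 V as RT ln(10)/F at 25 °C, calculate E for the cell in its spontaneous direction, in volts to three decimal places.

Tl³⁺/Tl⁺ is the cathode (higher E°), Fe³⁺/Fe²⁺ the anode: E°cell = +1.23 − (+0.73) = +0.50 V, n = 2.
Overall: Tl³⁺(aq) + 2 Fe²⁺(aq) → Tl⁺(aq) + 2 Fe³⁺(aq)
Q = [Tl⁺]·[Fe³⁺]^2 / ([Tl³⁺]·[Fe²⁺]^2); log Q = -3.851.
E = E° − (0.0592/n) log Q = +0.50 − (0.0592/2)(-3.851) = +0.614 V.

+0.614 V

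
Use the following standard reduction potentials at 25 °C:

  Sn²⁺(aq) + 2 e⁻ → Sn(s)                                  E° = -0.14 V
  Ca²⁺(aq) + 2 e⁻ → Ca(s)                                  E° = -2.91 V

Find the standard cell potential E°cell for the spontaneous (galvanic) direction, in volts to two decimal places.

+2.77 V

The Sn²⁺/Sn couple has the higher reduction potential, so it is the cathode; Ca²⁺/Ca is oxidised at the anode.
E°cell = E°(cathode) − E°(anode) = (-0.14) − (-2.91) = +2.77 V.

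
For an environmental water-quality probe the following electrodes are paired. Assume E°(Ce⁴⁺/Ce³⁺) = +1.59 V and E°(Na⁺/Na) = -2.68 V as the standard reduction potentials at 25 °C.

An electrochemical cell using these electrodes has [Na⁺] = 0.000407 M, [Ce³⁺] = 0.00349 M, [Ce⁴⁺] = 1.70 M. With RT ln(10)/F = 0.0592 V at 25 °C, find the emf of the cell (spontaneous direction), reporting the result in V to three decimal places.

Ce⁴⁺/Ce³⁺ is the cathode (higher E°), Na⁺/Na the anode: E°cell = +1.59 − (-2.68) = +4.27 V, n = 1.
Overall: Ce⁴⁺(aq) + Na(s) → Ce³⁺(aq) + Na⁺(aq)
Q = [Ce³⁺]·[Na⁺] / ([Ce⁴⁺]); log Q = -6.078.
E = E° − (0.0592/n) log Q = +4.27 − (0.0592/1)(-6.078) = +4.630 V.

+4.630 V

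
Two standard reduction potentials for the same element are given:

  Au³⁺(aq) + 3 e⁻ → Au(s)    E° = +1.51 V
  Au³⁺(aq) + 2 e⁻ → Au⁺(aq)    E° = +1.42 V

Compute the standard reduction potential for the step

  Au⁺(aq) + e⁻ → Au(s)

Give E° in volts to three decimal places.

+1.690 V

Sequential free energies add, so n₃E°₃ = n₁E°₁ + n₂E°₂.
With n₃ = 3, and the known step contributing 2×(+1.42) V, the unknown satisfies 1·E° = 3×(+1.51) − 2×(+1.42) = +1.690.
E° = +1.690 / 1 = +1.690 V.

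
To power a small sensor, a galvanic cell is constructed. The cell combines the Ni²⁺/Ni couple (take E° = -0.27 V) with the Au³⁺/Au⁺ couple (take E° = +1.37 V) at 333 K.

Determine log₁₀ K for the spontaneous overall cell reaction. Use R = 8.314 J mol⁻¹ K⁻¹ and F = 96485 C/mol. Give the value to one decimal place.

49.6

Cathode: Au³⁺/Au⁺; anode: Ni²⁺/Ni. E°cell = (+1.37) − (-0.27) = +1.64 V, with n = 2.
ΔG° = −nFE° = −RT ln K, so ln K = nFE°/(RT) = (2)(96485)(+1.64) / ((8.314)(333)) = 114.309.
log₁₀ K = 114.309 / ln 10 = 49.6.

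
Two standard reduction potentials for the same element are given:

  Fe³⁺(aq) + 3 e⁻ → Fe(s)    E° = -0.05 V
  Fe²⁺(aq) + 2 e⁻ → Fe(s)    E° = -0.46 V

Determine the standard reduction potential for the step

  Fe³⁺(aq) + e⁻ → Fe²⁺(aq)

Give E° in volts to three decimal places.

Sequential free energies add, so n₃E°₃ = n₁E°₁ + n₂E°₂.
With n₃ = 3, and the known step contributing 2×(-0.46) V, the unknown satisfies 1·E° = 3×(-0.05) − 2×(-0.46) = +0.770.
E° = +0.770 / 1 = +0.770 V.

+0.770 V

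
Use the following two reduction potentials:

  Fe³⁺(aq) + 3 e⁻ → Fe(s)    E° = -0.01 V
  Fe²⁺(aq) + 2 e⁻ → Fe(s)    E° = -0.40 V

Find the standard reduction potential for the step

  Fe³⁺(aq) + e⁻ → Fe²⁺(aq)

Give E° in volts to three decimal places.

Sequential free energies add, so n₃E°₃ = n₁E°₁ + n₂E°₂.
With n₃ = 3, and the known step contributing 2×(-0.40) V, the unknown satisfies 1·E° = 3×(-0.01) − 2×(-0.40) = +0.770.
E° = +0.770 / 1 = +0.770 V.

+0.770 V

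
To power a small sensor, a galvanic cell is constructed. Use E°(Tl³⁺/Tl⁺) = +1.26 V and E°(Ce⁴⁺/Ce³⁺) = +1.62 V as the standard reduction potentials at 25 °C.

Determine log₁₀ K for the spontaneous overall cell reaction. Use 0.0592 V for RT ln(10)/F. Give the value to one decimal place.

Cathode: Ce⁴⁺/Ce³⁺; anode: Tl³⁺/Tl⁺. E°cell = +0.36 V, n = 2.
log K = nE°cell / 0.0592 = (2)(+0.36) / 0.0592 = 12.2.

12.2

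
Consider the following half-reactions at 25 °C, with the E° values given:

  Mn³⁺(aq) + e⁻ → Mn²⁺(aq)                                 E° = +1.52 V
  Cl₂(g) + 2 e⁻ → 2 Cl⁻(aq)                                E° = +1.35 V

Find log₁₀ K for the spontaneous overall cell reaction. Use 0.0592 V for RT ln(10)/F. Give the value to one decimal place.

Cathode: Mn³⁺/Mn²⁺; anode: Cl₂/Cl⁻. E°cell = +0.17 V, n = 2.
log K = nE°cell / 0.0592 = (2)(+0.17) / 0.0592 = 5.7.

5.7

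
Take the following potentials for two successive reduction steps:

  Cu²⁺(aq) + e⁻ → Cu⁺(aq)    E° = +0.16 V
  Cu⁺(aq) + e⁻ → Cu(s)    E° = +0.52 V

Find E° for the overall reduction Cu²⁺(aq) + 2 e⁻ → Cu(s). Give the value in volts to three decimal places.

+0.340 V

Since ΔG° = −nFE° is additive over sequential reductions, n₃E°₃ = n₁E°₁ + n₂E°₂.
E°₃ = (1×+0.16 + 1×+0.52) / 2 = (+0.680) / 2 = +0.340 V.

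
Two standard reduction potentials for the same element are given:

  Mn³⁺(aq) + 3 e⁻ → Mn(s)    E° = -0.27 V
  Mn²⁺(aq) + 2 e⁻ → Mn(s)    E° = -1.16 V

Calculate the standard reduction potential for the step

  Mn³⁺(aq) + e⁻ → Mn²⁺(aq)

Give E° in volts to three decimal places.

+1.510 V

Sequential free energies add, so n₃E°₃ = n₁E°₁ + n₂E°₂.
With n₃ = 3, and the known step contributing 2×(-1.16) V, the unknown satisfies 1·E° = 3×(-0.27) − 2×(-1.16) = +1.510.
E° = +1.510 / 1 = +1.510 V.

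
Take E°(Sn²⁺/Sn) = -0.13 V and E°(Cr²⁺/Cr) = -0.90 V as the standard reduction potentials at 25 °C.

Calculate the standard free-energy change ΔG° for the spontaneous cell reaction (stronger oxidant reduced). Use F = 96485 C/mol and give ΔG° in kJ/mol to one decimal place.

-148.6 kJ/mol

Sn²⁺/Sn (E° = -0.13 V) is the cathode; Cr²⁺/Cr (E° = -0.90 V) is the anode, so E°cell = +0.77 V.
Balancing electrons gives n = 2 (lcm of 2 and 2).
ΔG° = −nFE° = −(2)(96485)(+0.77) = -148,587 J = -148.6 kJ/mol.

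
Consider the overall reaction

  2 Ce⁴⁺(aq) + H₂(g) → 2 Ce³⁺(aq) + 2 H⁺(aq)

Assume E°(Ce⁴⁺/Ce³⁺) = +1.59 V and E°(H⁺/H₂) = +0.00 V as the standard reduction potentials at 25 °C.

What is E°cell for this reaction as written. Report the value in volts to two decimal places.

The Ce⁴⁺/Ce³⁺ couple has the higher reduction potential, so it is the cathode; H⁺/H₂ is oxidised at the anode.
E°cell = E°(cathode) − E°(anode) = (+1.59) − (+0.00) = +1.59 V.

+1.59 V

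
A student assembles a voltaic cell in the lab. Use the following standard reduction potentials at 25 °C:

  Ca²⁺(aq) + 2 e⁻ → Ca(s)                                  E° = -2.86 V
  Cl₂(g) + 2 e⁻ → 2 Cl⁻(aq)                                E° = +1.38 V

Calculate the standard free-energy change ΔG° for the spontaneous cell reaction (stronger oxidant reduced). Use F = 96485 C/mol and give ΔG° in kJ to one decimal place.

-818.2 kJ

Cl₂/Cl⁻ (E° = +1.38 V) is the cathode; Ca²⁺/Ca (E° = -2.86 V) is the anode, so E°cell = +4.24 V.
Balancing electrons gives n = 2 (lcm of 2 and 2).
ΔG° = −nFE° = −(2)(96485)(+4.24) = -818,193 J = -818.2 kJ.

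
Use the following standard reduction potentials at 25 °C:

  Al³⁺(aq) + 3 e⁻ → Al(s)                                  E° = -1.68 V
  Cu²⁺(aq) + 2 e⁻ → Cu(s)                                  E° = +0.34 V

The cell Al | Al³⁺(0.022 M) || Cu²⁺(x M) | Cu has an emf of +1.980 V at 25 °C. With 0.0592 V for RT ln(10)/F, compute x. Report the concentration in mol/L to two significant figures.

0.0035 M

Cu²⁺/Cu is the cathode, Al³⁺/Al the anode: E°cell = +2.02 V, n = 6.
Overall reaction: 3 Cu²⁺(aq) + 2 Al(s) → 3 Cu(s) + 2 Al³⁺(aq); Q = [Al³⁺]^2/[Cu²⁺]^3.
From E = E° − (0.0592/n) log Q: log Q = (E° − E)·n/0.0592 = (+2.02 − (+1.980))·6/0.0592 = 4.0541.
So 3·log[Cu²⁺] = 2·log(0.022) − log Q = -3.3152 − (4.0541) = -7.3693; log[Cu²⁺] = -7.3693 / 3 = -2.4564; [Cu²⁺] = 10^(-2.4564) ≈ 0.0035 M.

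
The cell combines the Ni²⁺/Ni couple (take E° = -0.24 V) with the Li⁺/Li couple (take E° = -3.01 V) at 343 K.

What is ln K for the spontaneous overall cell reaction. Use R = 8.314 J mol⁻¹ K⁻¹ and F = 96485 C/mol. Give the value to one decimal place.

Cathode: Ni²⁺/Ni; anode: Li⁺/Li. E°cell = (-0.24) − (-3.01) = +2.77 V, with n = 2.
ΔG° = −nFE° = −RT ln K, so ln K = nFE°/(RT) = (2)(96485)(+2.77) / ((8.314)(343)) = 187.441.

187.4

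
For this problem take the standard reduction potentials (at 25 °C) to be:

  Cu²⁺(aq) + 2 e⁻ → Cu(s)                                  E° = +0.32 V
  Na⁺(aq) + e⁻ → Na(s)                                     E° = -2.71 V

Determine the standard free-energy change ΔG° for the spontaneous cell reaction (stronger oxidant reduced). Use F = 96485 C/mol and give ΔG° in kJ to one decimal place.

Cu²⁺/Cu (E° = +0.32 V) is the cathode; Na⁺/Na (E° = -2.71 V) is the anode, so E°cell = +3.03 V.
Balancing electrons gives n = 2 (lcm of 2 and 1).
ΔG° = −nFE° = −(2)(96485)(+3.03) = -584,699 J = -584.7 kJ.

-584.7 kJ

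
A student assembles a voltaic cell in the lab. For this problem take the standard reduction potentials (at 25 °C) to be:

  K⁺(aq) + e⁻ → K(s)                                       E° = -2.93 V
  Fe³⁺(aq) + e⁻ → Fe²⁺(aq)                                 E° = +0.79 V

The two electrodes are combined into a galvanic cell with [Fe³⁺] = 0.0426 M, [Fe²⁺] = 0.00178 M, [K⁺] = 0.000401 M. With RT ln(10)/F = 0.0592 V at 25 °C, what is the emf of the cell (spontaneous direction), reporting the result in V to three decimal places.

Fe³⁺/Fe²⁺ is the cathode (higher E°), K⁺/K the anode: E°cell = +0.79 − (-2.93) = +3.72 V, n = 1.
Overall: Fe³⁺(aq) + K(s) → Fe²⁺(aq) + K⁺(aq)
Q = [Fe²⁺]·[K⁺] / ([Fe³⁺]); log Q = -4.776.
E = E° − (0.0592/n) log Q = +3.72 − (0.0592/1)(-4.776) = +4.003 V.

+4.003 V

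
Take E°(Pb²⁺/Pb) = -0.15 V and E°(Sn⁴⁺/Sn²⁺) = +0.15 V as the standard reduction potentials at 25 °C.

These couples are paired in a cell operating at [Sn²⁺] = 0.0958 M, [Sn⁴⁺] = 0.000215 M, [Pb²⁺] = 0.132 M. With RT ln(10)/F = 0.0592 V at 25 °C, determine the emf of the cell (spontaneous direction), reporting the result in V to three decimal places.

+0.248 V

Sn⁴⁺/Sn²⁺ is the cathode (higher E°), Pb²⁺/Pb the anode: E°cell = +0.15 − (-0.15) = +0.30 V, n = 2.
Overall: Sn⁴⁺(aq) + Pb(s) → Sn²⁺(aq) + Pb²⁺(aq)
Q = [Sn²⁺]·[Pb²⁺] / ([Sn⁴⁺]); log Q = 1.770.
E = E° − (0.0592/n) log Q = +0.30 − (0.0592/2)(1.770) = +0.248 V.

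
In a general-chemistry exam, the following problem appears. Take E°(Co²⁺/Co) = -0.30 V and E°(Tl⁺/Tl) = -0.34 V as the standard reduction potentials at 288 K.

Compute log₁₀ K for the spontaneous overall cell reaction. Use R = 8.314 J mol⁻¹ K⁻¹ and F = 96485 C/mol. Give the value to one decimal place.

Cathode: Co²⁺/Co; anode: Tl⁺/Tl. E°cell = (-0.30) − (-0.34) = +0.04 V, with n = 2.
ΔG° = −nFE° = −RT ln K, so ln K = nFE°/(RT) = (2)(96485)(+0.04) / ((8.314)(288)) = 3.224.
log₁₀ K = 3.224 / ln 10 = 1.4.

1.4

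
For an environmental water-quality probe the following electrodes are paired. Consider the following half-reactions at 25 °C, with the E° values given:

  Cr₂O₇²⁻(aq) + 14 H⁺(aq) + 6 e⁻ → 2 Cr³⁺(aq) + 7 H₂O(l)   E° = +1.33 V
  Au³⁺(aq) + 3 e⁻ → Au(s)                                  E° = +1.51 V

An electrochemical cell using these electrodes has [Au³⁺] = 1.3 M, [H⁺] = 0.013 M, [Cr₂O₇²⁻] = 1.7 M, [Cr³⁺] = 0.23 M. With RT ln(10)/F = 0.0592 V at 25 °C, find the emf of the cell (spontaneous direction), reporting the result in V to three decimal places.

Au³⁺/Au is the cathode (higher E°), Cr₂O₇²⁻/Cr³⁺ the anode: E°cell = +1.51 − (+1.33) = +0.18 V, n = 6.
Overall: 2 Au³⁺(aq) + 2 Cr³⁺(aq) + 7 H₂O(l) → 2 Au(s) + Cr₂O₇²⁻(aq) + 14 H⁺(aq)
Q = [Cr₂O₇²⁻]·[H⁺]^14 / ([Au³⁺]^2·[Cr³⁺]^2); log Q = -25.126.
E = E° − (0.0592/n) log Q = +0.18 − (0.0592/6)(-25.126) = +0.428 V.

+0.428 V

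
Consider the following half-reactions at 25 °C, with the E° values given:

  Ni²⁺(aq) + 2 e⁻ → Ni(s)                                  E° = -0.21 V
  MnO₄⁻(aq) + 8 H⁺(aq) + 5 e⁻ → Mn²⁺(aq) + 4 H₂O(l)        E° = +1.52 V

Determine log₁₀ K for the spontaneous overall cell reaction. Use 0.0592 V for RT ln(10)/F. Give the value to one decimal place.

Cathode: MnO₄⁻/Mn²⁺; anode: Ni²⁺/Ni. E°cell = +1.73 V, n = 10.
log K = nE°cell / 0.0592 = (10)(+1.73) / 0.0592 = 292.2.

292.2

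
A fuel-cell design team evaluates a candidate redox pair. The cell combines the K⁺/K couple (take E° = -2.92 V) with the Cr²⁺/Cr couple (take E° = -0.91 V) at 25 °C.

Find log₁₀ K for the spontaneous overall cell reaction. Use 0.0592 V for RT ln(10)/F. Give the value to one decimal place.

Cathode: Cr²⁺/Cr; anode: K⁺/K. E°cell = +2.01 V, n = 2.
log K = nE°cell / 0.0592 = (2)(+2.01) / 0.0592 = 67.9.

67.9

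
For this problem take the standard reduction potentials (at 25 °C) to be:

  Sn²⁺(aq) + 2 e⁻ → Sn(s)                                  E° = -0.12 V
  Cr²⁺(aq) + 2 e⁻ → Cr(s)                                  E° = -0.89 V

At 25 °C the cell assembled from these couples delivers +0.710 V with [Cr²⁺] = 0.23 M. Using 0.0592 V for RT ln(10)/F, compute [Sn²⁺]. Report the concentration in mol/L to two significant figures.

Sn²⁺/Sn is the cathode, Cr²⁺/Cr the anode: E°cell = +0.77 V, n = 2.
Overall reaction: Sn²⁺(aq) + Cr(s) → Sn(s) + Cr²⁺(aq); Q = [Cr²⁺]^1/[Sn²⁺]^1.
From E = E° − (0.0592/n) log Q: log Q = (E° − E)·n/0.0592 = (+0.77 − (+0.710))·2/0.0592 = 2.0270.
So 1·log[Sn²⁺] = 1·log(0.23) − log Q = -0.6383 − (2.0270) = -2.6653; [Sn²⁺] = 10^(-2.6653) ≈ 0.0022 M.

0.0022 M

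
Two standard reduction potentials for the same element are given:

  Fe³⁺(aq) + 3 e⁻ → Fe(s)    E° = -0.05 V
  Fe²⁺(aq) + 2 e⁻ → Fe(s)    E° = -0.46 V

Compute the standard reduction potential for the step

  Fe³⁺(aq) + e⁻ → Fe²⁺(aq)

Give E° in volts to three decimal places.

Sequential free energies add, so n₃E°₃ = n₁E°₁ + n₂E°₂.
With n₃ = 3, and the known step contributing 2×(-0.46) V, the unknown satisfies 1·E° = 3×(-0.05) − 2×(-0.46) = +0.770.
E° = +0.770 / 1 = +0.770 V.

+0.770 V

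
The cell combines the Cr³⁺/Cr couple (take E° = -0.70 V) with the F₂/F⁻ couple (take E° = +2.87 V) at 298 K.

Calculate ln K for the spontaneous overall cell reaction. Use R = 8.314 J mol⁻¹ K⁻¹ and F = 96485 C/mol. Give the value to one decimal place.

Cathode: F₂/F⁻; anode: Cr³⁺/Cr. E°cell = (+2.87) − (-0.70) = +3.57 V, with n = 6.
ΔG° = −nFE° = −RT ln K, so ln K = nFE°/(RT) = (6)(96485)(+3.57) / ((8.314)(298)) = 834.167.

834.2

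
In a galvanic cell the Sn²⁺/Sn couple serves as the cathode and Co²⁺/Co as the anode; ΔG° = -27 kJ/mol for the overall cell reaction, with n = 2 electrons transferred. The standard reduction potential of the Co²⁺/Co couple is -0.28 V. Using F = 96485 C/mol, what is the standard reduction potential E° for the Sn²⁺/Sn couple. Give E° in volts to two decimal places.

E°cell = −ΔG°/(nF) = −(-27×10³)/((2)(96485)) = +0.140 V.
Since Sn²⁺/Sn is the cathode and Co²⁺/Co the anode, E°cell = E°(Sn²⁺/Sn) − E°(Co²⁺/Co).
So E°(Sn²⁺/Sn) = E°cell + E°(Co²⁺/Co) = +0.140 + (-0.28) = -0.14 V.

-0.14 V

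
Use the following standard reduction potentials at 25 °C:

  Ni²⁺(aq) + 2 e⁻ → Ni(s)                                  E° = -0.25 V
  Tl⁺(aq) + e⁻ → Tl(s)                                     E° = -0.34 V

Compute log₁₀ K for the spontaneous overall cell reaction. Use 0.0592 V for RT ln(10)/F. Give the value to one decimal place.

Cathode: Ni²⁺/Ni; anode: Tl⁺/Tl. E°cell = +0.09 V, n = 2.
log K = nE°cell / 0.0592 = (2)(+0.09) / 0.0592 = 3.0.

3.0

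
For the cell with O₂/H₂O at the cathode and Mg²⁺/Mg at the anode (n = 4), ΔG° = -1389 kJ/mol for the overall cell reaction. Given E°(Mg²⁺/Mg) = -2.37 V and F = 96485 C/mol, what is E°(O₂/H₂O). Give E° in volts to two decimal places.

+1.23 V

E°cell = −ΔG°/(nF) = −(-1389×10³)/((4)(96485)) = +3.599 V.
Since O₂/H₂O is the cathode and Mg²⁺/Mg the anode, E°cell = E°(O₂/H₂O) − E°(Mg²⁺/Mg).
So E°(O₂/H₂O) = E°cell + E°(Mg²⁺/Mg) = +3.599 + (-2.37) = +1.23 V.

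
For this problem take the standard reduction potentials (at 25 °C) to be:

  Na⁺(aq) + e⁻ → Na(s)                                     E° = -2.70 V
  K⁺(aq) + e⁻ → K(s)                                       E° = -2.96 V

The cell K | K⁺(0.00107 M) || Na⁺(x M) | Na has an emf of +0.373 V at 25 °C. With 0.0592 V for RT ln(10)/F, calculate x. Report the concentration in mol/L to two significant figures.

Na⁺/Na is the cathode, K⁺/K the anode: E°cell = +0.26 V, n = 1.
Overall reaction: Na⁺(aq) + K(s) → Na(s) + K⁺(aq); Q = [K⁺]^1/[Na⁺]^1.
From E = E° − (0.0592/n) log Q: log Q = (E° − E)·n/0.0592 = (+0.26 − (+0.373))·1/0.0592 = -1.9088.
So 1·log[Na⁺] = 1·log(0.00107) − log Q = -2.9706 − (-1.9088) = -1.0618; [Na⁺] = 10^(-1.0618) ≈ 0.087 M.

0.087 M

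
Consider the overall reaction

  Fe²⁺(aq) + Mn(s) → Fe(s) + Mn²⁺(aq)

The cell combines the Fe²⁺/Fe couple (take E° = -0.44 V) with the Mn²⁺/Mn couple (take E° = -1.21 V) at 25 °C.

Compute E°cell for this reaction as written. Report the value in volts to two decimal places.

+0.77 V

The Fe²⁺/Fe couple has the higher reduction potential, so it is the cathode; Mn²⁺/Mn is oxidised at the anode.
E°cell = E°(cathode) − E°(anode) = (-0.44) − (-1.21) = +0.77 V.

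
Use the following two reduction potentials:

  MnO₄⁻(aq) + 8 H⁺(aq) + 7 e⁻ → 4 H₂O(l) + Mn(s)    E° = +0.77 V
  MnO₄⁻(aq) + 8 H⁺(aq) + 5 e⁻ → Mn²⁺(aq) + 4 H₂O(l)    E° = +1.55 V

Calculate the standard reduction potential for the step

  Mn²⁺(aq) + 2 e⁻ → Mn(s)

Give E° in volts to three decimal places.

-1.180 V

Sequential free energies add, so n₃E°₃ = n₁E°₁ + n₂E°₂.
With n₃ = 7, and the known step contributing 5×(+1.55) V, the unknown satisfies 2·E° = 7×(+0.77) − 5×(+1.55) = -2.360.
E° = -2.360 / 2 = -1.180 V.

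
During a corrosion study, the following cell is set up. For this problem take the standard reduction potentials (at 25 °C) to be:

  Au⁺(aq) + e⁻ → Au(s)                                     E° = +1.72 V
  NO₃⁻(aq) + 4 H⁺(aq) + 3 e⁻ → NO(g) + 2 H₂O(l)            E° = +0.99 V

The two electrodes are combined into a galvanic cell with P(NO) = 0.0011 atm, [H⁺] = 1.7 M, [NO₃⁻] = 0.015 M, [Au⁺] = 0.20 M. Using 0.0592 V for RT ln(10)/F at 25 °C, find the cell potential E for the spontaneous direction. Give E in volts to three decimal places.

+0.648 V

Au⁺/Au is the cathode (higher E°), NO₃⁻/NO the anode: E°cell = +1.72 − (+0.99) = +0.73 V, n = 3.
Overall: 3 Au⁺(aq) + NO(g) + 2 H₂O(l) → 3 Au(s) + NO₃⁻(aq) + 4 H⁺(aq)
Q = [NO₃⁻]·[H⁺]^4 / ([Au⁺]^3·P(NO)); log Q = 4.153.
E = E° − (0.0592/n) log Q = +0.73 − (0.0592/3)(4.153) = +0.648 V.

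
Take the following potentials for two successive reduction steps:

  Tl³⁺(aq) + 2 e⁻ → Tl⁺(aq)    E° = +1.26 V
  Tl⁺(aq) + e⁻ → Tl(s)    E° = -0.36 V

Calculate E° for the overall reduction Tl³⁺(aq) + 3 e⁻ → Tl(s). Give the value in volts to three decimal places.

+0.720 V

Since ΔG° = −nFE° is additive over sequential reductions, n₃E°₃ = n₁E°₁ + n₂E°₂.
E°₃ = (2×+1.26 + 1×-0.36) / 3 = (+2.160) / 3 = +0.720 V.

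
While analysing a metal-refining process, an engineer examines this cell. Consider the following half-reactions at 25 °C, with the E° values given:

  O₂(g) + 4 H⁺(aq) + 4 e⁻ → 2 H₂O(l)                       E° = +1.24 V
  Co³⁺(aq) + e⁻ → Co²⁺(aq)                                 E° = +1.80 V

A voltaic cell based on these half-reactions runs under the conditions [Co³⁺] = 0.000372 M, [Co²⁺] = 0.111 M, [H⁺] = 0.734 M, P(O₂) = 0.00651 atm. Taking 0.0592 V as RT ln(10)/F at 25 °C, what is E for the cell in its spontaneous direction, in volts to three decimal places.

Co³⁺/Co²⁺ is the cathode (higher E°), O₂/H₂O the anode: E°cell = +1.80 − (+1.24) = +0.56 V, n = 4.
Overall: 4 Co³⁺(aq) + 2 H₂O(l) → 4 Co²⁺(aq) + O₂(g) + 4 H⁺(aq)
Q = [Co²⁺]^4·P(O₂)·[H⁺]^4 / ([Co³⁺]^4); log Q = 7.175.
E = E° − (0.0592/n) log Q = +0.56 − (0.0592/4)(7.175) = +0.454 V.

+0.454 V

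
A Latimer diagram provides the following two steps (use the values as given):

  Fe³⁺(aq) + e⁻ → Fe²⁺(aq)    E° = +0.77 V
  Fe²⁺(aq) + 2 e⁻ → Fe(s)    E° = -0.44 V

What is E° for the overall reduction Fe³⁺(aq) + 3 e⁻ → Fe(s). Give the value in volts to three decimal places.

Standard free energies of sequential steps add: ΔG°₃ = ΔG°₁ + ΔG°₂, so n₃E°₃ = n₁E°₁ + n₂E°₂.
E°₃ = (1×+0.77 + 2×-0.44) / 3 = (-0.110) / 3 = -0.037 V.
Simply averaging or adding the two E° values would be wrong; the electron-weighted sum is required.

-0.037 V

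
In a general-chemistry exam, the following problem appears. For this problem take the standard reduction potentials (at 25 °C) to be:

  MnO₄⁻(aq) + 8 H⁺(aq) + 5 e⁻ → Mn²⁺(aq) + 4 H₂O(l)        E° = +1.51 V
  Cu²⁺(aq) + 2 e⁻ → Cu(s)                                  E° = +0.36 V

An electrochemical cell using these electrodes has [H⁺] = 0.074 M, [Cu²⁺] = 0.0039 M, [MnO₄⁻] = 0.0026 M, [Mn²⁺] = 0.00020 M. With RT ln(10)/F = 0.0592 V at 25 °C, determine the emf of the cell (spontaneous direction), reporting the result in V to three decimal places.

MnO₄⁻/Mn²⁺ is the cathode (higher E°), Cu²⁺/Cu the anode: E°cell = +1.51 − (+0.36) = +1.15 V, n = 10.
Overall: 2 MnO₄⁻(aq) + 16 H⁺(aq) + 5 Cu(s) → 2 Mn²⁺(aq) + 8 H₂O(l) + 5 Cu²⁺(aq)
Q = [Mn²⁺]^2·[Cu²⁺]^5 / ([MnO₄⁻]^2·[H⁺]^16); log Q = 3.820.
E = E° − (0.0592/n) log Q = +1.15 − (0.0592/10)(3.820) = +1.127 V.

+1.127 V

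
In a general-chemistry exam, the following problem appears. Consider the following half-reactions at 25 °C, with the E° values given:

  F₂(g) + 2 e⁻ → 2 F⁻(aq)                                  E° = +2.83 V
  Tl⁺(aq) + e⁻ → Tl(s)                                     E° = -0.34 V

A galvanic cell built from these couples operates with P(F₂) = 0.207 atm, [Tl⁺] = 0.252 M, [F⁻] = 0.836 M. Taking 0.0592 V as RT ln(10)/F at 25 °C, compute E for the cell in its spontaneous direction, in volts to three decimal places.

F₂/F⁻ is the cathode (higher E°), Tl⁺/Tl the anode: E°cell = +2.83 − (-0.34) = +3.17 V, n = 2.
Overall: F₂(g) + 2 Tl(s) → 2 F⁻(aq) + 2 Tl⁺(aq)
Q = [F⁻]^2·[Tl⁺]^2 / (P(F₂)); log Q = -0.669.
E = E° − (0.0592/n) log Q = +3.17 − (0.0592/2)(-0.669) = +3.190 V.

+3.190 V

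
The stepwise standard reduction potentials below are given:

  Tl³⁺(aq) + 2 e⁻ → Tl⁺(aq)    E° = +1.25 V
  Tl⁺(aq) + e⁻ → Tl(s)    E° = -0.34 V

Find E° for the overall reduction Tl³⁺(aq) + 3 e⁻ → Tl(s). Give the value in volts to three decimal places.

Since ΔG° = −nFE° is additive over sequential reductions, n₃E°₃ = n₁E°₁ + n₂E°₂.
E°₃ = (2×+1.25 + 1×-0.34) / 3 = (+2.160) / 3 = +0.720 V.

+0.720 V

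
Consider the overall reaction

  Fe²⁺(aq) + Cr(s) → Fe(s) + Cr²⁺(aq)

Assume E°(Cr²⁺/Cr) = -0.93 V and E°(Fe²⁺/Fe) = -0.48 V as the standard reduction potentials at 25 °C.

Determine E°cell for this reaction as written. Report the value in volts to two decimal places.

+0.45 V

The Fe²⁺/Fe couple has the higher reduction potential, so it is the cathode; Cr²⁺/Cr is oxidised at the anode.
E°cell = E°(cathode) − E°(anode) = (-0.48) − (-0.93) = +0.45 V.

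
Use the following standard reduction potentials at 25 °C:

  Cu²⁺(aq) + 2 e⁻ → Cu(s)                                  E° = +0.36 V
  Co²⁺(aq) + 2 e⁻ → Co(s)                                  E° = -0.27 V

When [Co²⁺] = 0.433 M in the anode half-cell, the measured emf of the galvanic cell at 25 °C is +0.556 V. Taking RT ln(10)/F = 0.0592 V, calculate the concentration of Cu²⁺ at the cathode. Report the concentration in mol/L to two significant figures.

0.0014 M

Cu²⁺/Cu is the cathode, Co²⁺/Co the anode: E°cell = +0.63 V, n = 2.
Overall reaction: Cu²⁺(aq) + Co(s) → Cu(s) + Co²⁺(aq); Q = [Co²⁺]^1/[Cu²⁺]^1.
From E = E° − (0.0592/n) log Q: log Q = (E° − E)·n/0.0592 = (+0.63 − (+0.556))·2/0.0592 = 2.5000.
So 1·log[Cu²⁺] = 1·log(0.433) − log Q = -0.3635 − (2.5000) = -2.8635; [Cu²⁺] = 10^(-2.8635) ≈ 0.0014 M.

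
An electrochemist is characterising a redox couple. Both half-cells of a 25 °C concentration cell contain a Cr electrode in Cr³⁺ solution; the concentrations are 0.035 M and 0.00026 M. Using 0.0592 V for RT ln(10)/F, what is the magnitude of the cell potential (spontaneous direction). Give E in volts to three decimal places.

For a concentration cell E°cell = 0. The 0.035 M side is the cathode (reduction is favoured where [Cr³⁺] is higher).
With n = 3, E = −(0.0592/3) log([Cr³⁺]ₐₙ/[Cr³⁺]꜀ₐₜ) = −(0.0592/3) log(0.00026/0.035) = −(0.0592/3)(-2.129) = +0.042 V.

+0.042 V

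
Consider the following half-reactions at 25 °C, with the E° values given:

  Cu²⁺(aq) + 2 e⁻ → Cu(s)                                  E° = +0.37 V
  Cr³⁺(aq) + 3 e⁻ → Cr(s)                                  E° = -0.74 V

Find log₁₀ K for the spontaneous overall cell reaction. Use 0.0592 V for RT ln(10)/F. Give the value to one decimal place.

112.5

Cathode: Cu²⁺/Cu; anode: Cr³⁺/Cr. E°cell = +1.11 V, n = 6.
log K = nE°cell / 0.0592 = (6)(+1.11) / 0.0592 = 112.5.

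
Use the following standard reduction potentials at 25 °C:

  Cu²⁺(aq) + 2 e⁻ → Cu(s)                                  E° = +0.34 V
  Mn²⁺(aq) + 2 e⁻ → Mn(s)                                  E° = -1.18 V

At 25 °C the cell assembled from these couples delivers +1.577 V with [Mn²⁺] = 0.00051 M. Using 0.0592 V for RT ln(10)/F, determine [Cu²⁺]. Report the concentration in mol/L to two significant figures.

Cu²⁺/Cu is the cathode, Mn²⁺/Mn the anode: E°cell = +1.52 V, n = 2.
Overall reaction: Cu²⁺(aq) + Mn(s) → Cu(s) + Mn²⁺(aq); Q = [Mn²⁺]^1/[Cu²⁺]^1.
From E = E° − (0.0592/n) log Q: log Q = (E° − E)·n/0.0592 = (+1.52 − (+1.577))·2/0.0592 = -1.9257.
So 1·log[Cu²⁺] = 1·log(0.00051) − log Q = -3.2924 − (-1.9257) = -1.3667; [Cu²⁺] = 10^(-1.3667) ≈ 0.043 M.

0.043 M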